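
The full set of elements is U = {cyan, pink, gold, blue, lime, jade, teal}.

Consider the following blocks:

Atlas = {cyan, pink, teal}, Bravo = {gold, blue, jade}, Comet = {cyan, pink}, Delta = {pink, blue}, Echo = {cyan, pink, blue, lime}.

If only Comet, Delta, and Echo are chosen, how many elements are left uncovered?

Union of Comet, Delta, Echo = {cyan, pink, blue, lime}.
Not covered: gold, jade, teal — 3 elements.

3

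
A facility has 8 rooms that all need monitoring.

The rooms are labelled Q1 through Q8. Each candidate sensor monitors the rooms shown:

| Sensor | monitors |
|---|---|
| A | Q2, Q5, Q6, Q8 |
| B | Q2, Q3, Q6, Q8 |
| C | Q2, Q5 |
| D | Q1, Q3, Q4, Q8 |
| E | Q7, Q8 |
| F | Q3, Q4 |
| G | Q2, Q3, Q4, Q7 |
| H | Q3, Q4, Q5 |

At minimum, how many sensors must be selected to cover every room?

A and D and G together: A ∪ D ∪ G = {Q1, Q2, Q3, Q4, Q5, Q6, Q7, Q8} — every room is covered.
Only D contains Q1, so D is forced; the remaining 4 rooms need at least 2 more sensors (each remaining sensor adds at most 3) — so at least 3 sensors are needed, and 3 is optimal.

3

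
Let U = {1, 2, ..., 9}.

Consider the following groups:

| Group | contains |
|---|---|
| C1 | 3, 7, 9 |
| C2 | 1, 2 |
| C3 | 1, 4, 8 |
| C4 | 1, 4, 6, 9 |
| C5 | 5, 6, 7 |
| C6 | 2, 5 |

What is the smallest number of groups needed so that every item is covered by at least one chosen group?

4

Take {C1, C3, C5, C6}. Their union is {1, 2, 3, 4, 5, 6, 7, 8, 9}, which is all 9 items.
No 3 of the 6 groups cover everything (all 20 combinations miss at least one item), so 4 is optimal.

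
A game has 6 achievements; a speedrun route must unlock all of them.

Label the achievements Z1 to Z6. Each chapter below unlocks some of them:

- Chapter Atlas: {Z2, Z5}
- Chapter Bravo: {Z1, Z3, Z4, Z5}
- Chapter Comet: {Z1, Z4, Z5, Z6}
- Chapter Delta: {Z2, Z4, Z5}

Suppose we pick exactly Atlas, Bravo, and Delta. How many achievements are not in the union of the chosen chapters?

Union of Atlas, Bravo, Delta = {Z1, Z2, Z3, Z4, Z5}.
Not covered: Z6 — 1 achievement.

1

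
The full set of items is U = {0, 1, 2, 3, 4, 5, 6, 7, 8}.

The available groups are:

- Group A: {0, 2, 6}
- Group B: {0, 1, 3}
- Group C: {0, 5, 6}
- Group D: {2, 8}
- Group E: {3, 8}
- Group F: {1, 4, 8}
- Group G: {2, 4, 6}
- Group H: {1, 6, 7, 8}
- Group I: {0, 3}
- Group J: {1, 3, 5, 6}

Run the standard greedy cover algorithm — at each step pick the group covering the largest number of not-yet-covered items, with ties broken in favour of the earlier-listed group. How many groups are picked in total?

Greedy: pick H (covers 4 new) → pick A (covers 2 new) → pick J (covers 2 new) → pick F (covers 1 new). Total picks: 4.

4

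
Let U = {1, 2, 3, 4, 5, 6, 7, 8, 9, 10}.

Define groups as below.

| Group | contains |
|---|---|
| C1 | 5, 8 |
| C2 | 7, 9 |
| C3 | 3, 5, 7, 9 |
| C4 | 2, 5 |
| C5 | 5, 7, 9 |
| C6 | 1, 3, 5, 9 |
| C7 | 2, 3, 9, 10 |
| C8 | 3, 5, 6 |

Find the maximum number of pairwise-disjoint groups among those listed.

C2, C4 are pairwise disjoint (C2={7,9}; C4={2,5}).
Every remaining group overlaps one of these, and no 3 of the listed groups are pairwise disjoint, so 2 is the maximum.

2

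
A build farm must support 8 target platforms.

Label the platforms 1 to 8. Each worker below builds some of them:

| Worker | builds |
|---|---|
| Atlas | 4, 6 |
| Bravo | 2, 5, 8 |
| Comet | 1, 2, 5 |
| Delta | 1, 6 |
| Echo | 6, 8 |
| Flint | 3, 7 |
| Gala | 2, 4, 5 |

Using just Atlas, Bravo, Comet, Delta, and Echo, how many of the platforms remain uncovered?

Union of Atlas, Bravo, Comet, Delta, Echo = {1, 2, 4, 5, 6, 8}.
Not covered: 3, 7 — 2 platforms.

2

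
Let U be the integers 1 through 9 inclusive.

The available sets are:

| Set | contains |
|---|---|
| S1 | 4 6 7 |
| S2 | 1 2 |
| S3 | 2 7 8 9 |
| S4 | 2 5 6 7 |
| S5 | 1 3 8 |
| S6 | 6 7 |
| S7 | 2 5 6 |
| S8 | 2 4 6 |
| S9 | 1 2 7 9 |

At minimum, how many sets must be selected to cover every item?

S3, S5, S7, and S8 cover everything between them: the union {1, 2, 3, 4, 5, 6, 7, 8, 9} is all of U.
No 3 of the 9 sets cover everything (all 84 combinations miss at least one item), so 4 is optimal.

4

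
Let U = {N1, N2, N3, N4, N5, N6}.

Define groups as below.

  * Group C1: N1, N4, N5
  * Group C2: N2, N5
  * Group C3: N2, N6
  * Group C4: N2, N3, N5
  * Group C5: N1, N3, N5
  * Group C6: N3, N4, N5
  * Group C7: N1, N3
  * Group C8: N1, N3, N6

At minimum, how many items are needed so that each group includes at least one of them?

3

H = {N1, N2, N3} meets every group (each contains at least one member of H), and |H| = 3.
No choice of 2 items meets every group, so 3 is the minimum.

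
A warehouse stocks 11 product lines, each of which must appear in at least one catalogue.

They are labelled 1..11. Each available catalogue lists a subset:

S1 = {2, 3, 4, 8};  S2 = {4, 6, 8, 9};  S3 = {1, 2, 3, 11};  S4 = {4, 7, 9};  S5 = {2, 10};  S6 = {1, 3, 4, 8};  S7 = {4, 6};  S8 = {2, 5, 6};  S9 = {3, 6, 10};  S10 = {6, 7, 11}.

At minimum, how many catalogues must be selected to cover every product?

Take {S3, S4, S6, S8, S9}. Their union is {1, 2, 3, 4, 5, 6, 7, 8, 9, 10, 11}, which is all 11 products.
No 4 of the 10 catalogues cover everything (all 210 combinations miss at least one product), so 5 is optimal.

5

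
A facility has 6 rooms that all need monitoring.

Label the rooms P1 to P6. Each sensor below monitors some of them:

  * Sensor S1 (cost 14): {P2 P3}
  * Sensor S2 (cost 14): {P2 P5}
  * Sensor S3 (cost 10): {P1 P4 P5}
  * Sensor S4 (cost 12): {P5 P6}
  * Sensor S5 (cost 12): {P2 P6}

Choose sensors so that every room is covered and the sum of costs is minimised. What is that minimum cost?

S1, S3, S5 together cover every room (S1 ∪ S3 ∪ S5 = {P1, P2, P3, P4, P5, P6}); total cost 14 + 10 + 12 = 36.
No covering selection has total cost below 36.

36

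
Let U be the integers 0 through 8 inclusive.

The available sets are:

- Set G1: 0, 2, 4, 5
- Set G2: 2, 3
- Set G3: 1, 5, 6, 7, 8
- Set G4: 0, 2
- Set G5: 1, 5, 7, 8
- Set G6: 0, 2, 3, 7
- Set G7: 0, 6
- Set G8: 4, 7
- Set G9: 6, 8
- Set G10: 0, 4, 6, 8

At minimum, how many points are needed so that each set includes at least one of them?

H = {2, 6, 7} meets every set (each contains at least one member of H), and |H| = 3.
The sets G2, G5, G7 are pairwise disjoint, so any hitting set needs a separate point for each — at least 3. Hence 3 is optimal.

3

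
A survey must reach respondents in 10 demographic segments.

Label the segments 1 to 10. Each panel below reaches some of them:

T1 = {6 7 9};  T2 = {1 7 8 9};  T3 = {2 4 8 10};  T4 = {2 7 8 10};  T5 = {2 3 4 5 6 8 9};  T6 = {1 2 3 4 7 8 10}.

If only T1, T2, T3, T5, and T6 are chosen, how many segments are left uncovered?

0

Union of T1, T2, T3, T5, T6 = {1, 2, 3, 4, 5, 6, 7, 8, 9, 10} — that's every segment, so 0 are uncovered.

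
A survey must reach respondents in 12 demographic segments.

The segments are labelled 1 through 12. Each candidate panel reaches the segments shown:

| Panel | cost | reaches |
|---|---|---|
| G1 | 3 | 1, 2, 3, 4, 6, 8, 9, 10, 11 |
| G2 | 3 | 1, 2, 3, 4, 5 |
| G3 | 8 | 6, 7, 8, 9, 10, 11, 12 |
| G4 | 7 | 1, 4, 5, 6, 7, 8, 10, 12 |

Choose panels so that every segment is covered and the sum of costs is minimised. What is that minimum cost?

G1, G4 together cover every segment (G1 ∪ G4 = {1, 2, 3, 4, 5, 6, 7, 8, 9, 10, 11, 12}); total cost 3 + 7 = 10.
No covering selection has total cost below 10.

10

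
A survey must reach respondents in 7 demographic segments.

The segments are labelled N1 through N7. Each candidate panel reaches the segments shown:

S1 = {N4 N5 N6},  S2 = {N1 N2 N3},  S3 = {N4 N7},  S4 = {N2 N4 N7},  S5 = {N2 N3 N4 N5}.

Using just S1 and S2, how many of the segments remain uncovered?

Union of S1, S2 = {N1, N2, N3, N4, N5, N6}.
Not covered: N7 — 1 segment.

1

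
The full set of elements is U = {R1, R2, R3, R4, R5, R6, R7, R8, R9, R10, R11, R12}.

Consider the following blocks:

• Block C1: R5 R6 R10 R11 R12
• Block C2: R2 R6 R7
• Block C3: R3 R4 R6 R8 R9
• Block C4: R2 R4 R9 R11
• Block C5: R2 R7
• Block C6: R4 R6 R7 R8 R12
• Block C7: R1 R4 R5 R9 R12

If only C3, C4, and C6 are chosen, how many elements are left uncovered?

3

Union of C3, C4, C6 = {R2, R3, R4, R6, R7, R8, R9, R11, R12}.
Not covered: R1, R5, R10 — 3 elements.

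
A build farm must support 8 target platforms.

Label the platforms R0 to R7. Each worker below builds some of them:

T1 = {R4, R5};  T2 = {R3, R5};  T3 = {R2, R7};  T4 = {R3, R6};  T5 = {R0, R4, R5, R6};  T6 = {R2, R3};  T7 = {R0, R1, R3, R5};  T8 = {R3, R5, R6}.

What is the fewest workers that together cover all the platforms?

3

Take {T3, T5, T7}. Their union is {R0, R1, R2, R3, R4, R5, R6, R7}, which is all 8 platforms.
Only T7 contains R1, so T7 is forced; the remaining 4 platforms need at least 2 more workers (each remaining worker adds at most 2) — so at least 3 workers are needed, and 3 is optimal.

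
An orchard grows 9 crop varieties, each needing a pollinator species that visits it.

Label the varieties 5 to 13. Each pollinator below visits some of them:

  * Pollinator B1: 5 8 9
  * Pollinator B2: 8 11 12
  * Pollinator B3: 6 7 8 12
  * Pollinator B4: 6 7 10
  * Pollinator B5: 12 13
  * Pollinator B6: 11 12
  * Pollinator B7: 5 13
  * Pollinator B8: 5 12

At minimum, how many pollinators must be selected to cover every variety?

B1 and B2 and B4 and B5 together: B1 ∪ B2 ∪ B4 ∪ B5 = {5, 6, 7, 8, 9, 10, 11, 12, 13} — every variety is covered.
No 3 of the 8 pollinators cover everything (all 56 combinations miss at least one variety), so 4 is optimal.

4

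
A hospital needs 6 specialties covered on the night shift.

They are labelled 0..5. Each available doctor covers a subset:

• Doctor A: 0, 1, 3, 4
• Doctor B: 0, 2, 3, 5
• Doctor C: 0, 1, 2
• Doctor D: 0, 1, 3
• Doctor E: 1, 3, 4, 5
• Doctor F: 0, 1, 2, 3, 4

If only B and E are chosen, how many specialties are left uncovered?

0

Union of B, E = {0, 1, 2, 3, 4, 5} — that's every specialty, so 0 are uncovered.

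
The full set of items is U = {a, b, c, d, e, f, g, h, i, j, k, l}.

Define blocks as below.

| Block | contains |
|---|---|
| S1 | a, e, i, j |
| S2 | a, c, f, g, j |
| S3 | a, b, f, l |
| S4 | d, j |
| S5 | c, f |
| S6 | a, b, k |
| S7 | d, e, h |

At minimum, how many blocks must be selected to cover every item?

5

S1, S2, S3, S6, and S7 cover everything between them: the union {a, b, c, d, e, f, g, h, i, j, k, l} is all of U.
No 4 of the 7 blocks cover everything (all 35 combinations miss at least one item), so 5 is optimal.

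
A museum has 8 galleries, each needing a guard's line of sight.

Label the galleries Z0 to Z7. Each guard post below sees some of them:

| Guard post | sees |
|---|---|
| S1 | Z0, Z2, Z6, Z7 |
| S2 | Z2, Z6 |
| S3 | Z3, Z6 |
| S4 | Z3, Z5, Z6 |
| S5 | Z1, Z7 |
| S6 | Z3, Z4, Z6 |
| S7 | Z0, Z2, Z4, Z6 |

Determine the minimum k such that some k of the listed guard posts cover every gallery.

3

Take {S4, S5, S7}. Their union is {Z0, Z1, Z2, Z3, Z4, Z5, Z6, Z7}, which is all 8 galleries.
Only S5 contains Z1, so S5 is forced; the remaining 6 galleries need at least 2 more guard posts (each remaining guard post adds at most 4) — so at least 3 guard posts are needed, and 3 is optimal.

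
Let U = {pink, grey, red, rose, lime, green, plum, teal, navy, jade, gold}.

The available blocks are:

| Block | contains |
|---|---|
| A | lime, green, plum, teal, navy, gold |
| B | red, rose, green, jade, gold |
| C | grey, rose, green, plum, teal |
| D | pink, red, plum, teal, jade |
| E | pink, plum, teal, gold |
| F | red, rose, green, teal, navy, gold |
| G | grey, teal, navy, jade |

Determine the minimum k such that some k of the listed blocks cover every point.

3

Take {A, C, D}. Their union is {pink, grey, red, rose, lime, green, plum, teal, navy, jade, gold}, which is all 11 points.
Only A contains lime, so A is forced; the remaining 5 points need at least 2 more blocks (each remaining block adds at most 3) — so at least 3 blocks are needed, and 3 is optimal.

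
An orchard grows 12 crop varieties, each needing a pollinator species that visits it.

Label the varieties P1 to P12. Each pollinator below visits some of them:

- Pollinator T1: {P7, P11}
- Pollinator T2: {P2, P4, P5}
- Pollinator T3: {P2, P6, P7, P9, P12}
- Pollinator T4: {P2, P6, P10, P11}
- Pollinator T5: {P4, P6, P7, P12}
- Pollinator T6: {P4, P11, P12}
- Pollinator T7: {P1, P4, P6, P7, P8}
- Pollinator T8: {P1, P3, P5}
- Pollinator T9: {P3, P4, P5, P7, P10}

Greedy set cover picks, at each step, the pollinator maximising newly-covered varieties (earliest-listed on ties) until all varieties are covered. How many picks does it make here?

Greedy: pick T3 (covers 5 new) → pick T9 (covers 4 new) → pick T7 (covers 2 new) → pick T1 (covers 1 new). Total picks: 4.

4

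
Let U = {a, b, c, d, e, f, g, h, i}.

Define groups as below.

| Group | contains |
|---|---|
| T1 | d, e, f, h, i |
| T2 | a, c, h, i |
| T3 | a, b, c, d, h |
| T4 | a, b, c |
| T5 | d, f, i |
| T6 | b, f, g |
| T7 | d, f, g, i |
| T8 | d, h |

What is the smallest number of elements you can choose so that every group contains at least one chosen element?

3

Take T = {b, c, d}. Each listed group contains at least one of these, so T is a hitting set of size 3.
No choice of 2 elements meets every group, so 3 is the minimum.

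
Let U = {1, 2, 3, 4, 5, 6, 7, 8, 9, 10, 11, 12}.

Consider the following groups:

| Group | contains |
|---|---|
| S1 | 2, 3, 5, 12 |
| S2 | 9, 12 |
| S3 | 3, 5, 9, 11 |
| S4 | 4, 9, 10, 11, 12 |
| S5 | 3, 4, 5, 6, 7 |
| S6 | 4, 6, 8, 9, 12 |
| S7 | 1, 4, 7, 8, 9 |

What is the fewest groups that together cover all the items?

4

Take {S1, S4, S6, S7}. Their union is {1, 2, 3, 4, 5, 6, 7, 8, 9, 10, 11, 12}, which is all 12 items.
No 3 of the 7 groups cover everything (all 35 combinations miss at least one item), so 4 is optimal.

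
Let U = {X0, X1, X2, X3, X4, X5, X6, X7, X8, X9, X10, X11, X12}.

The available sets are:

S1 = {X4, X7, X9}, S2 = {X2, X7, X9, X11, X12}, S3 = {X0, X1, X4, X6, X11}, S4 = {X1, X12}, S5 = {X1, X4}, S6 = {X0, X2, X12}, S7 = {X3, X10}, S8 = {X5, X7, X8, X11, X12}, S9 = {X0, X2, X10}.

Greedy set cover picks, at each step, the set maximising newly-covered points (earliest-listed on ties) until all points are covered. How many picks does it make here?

Greedy: pick S2 (covers 5 new) → pick S3 (covers 4 new) → pick S7 (covers 2 new) → pick S8 (covers 2 new). Total picks: 4.

4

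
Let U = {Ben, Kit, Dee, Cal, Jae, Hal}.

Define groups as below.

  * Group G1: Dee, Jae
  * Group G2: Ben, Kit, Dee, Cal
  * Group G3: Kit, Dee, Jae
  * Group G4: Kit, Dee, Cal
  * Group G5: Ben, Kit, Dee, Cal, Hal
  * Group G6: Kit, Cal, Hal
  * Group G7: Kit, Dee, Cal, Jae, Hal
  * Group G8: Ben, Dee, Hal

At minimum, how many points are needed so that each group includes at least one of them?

2

Take H = {Dee, Cal}. Each listed group contains at least one of these, so H is a hitting set of size 2.
The groups G1, G6 are pairwise disjoint, so any hitting set needs a separate point for each — at least 2. Hence 2 is optimal.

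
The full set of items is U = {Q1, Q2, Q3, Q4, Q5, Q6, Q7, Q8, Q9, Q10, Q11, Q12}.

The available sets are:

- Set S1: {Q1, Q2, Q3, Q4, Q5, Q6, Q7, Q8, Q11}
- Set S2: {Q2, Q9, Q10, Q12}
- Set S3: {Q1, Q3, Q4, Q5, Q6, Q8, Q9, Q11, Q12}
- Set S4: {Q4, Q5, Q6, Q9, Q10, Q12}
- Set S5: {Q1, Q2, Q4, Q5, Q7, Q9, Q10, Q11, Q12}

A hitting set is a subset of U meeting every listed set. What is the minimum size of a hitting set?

Take H = {Q6, Q10}. Each listed set contains at least one of these, so H is a hitting set of size 2.
No single item lies in every set, so at least 2 are needed and 2 is optimal.

2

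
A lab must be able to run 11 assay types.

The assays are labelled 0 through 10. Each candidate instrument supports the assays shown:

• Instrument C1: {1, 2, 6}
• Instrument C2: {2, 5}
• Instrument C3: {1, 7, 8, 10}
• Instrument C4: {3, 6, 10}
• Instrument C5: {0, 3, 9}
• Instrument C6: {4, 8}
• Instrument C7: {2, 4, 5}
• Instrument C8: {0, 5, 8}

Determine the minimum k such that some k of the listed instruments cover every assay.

4

C1 and C3 and C5 and C7 together: C1 ∪ C3 ∪ C5 ∪ C7 = {0, 1, 2, 3, 4, 5, 6, 7, 8, 9, 10} — every assay is covered.
Only C3 contains 7, so C3 is forced; the remaining 7 assays need at least 3 more instruments (each remaining instrument adds at most 3) — so at least 4 instruments are needed, and 4 is optimal.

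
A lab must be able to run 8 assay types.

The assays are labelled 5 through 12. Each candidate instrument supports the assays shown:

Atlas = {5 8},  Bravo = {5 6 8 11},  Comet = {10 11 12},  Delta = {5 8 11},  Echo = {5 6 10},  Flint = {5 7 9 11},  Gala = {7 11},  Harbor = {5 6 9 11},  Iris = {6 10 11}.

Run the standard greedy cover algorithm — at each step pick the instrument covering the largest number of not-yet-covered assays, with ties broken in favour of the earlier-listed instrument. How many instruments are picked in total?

Greedy: pick Bravo (covers 4 new) → pick Comet (covers 2 new) → pick Flint (covers 2 new). Total picks: 3.

3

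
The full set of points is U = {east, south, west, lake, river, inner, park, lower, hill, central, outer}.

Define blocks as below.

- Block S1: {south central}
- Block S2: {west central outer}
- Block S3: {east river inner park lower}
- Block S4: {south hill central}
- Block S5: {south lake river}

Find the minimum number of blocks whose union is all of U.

S2 and S3 and S4 and S5 together: S2 ∪ S3 ∪ S4 ∪ S5 = {east, south, west, lake, river, inner, park, lower, hill, central, outer} — every point is covered.
No 3 of the 5 blocks cover everything (all 10 combinations miss at least one point), so 4 is optimal.

4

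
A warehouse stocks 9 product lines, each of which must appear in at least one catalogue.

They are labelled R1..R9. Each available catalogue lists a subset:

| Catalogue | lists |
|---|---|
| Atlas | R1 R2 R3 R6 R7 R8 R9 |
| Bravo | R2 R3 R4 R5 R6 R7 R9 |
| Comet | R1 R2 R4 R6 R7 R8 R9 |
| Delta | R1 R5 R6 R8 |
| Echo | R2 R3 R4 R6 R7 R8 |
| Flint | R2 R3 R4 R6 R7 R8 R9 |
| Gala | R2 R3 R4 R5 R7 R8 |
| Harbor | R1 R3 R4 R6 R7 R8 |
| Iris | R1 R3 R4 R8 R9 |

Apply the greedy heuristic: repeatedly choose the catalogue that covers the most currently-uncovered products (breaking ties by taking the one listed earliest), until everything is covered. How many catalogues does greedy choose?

2

Greedy: pick Atlas (covers 7 new) → pick Bravo (covers 2 new). Total picks: 2.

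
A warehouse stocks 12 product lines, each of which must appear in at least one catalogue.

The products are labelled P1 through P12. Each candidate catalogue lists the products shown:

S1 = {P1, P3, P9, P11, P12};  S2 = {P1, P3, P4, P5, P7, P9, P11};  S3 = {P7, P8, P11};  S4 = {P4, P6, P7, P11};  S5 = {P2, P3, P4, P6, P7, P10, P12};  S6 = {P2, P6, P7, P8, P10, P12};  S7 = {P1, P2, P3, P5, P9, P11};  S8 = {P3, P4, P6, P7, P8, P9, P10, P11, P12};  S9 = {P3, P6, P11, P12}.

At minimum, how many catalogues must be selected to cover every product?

2

S7 and S8 together: S7 ∪ S8 = {P1, P2, P3, P4, P5, P6, P7, P8, P9, P10, P11, P12} — every product is covered.
No single catalogue has all 12 products (the largest, S8, has 9), so 2 is optimal.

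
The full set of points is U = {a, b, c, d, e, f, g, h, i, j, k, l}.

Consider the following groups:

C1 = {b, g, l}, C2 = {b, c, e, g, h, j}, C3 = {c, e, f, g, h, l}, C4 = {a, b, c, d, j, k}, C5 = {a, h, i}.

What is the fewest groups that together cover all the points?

3

C3, C4, and C5 cover everything between them: the union {a, b, c, d, e, f, g, h, i, j, k, l} is all of U.
Only C4 contains d, so C4 is forced; the remaining 6 points need at least 2 more groups (each remaining group adds at most 5) — so at least 3 groups are needed, and 3 is optimal.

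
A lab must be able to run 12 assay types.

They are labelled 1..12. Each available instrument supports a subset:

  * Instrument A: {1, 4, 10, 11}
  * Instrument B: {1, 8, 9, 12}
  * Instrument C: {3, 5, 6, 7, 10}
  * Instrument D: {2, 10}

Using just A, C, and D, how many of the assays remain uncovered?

Union of A, C, D = {1, 2, 3, 4, 5, 6, 7, 10, 11}.
Not covered: 8, 9, 12 — 3 assays.

3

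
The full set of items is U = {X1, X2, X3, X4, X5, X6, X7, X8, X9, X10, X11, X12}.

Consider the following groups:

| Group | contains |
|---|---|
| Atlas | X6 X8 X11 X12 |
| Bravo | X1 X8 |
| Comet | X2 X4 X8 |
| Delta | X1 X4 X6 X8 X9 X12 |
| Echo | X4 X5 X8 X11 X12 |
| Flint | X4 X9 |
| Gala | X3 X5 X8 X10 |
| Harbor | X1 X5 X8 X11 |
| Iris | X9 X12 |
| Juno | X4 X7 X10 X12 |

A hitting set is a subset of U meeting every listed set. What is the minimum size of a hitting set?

3

Take H = {X8, X9, X12}. Each listed group contains at least one of these, so H is a hitting set of size 3.
No choice of 2 items meets every group, so 3 is the minimum.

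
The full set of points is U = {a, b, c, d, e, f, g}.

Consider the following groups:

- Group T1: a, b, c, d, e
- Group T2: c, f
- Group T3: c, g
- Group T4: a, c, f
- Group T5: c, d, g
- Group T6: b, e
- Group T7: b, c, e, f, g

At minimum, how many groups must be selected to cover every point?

T1 and T7 together: T1 ∪ T7 = {a, b, c, d, e, f, g} — every point is covered.
No single group has all 7 points (the largest, T1, has 5), so 2 is optimal.

2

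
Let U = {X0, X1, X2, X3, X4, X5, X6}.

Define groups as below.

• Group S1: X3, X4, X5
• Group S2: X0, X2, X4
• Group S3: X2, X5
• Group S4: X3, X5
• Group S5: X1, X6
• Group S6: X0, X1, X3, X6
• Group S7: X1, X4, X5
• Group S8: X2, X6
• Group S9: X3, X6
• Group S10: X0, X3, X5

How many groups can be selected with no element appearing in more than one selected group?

S2, S4, S5 are pairwise disjoint (S2={X0,X2,X4}; S4={X3,X5}; S5={X1,X6}).
Every remaining group overlaps one of these, and no 4 of the listed groups are pairwise disjoint, so 3 is the maximum.

3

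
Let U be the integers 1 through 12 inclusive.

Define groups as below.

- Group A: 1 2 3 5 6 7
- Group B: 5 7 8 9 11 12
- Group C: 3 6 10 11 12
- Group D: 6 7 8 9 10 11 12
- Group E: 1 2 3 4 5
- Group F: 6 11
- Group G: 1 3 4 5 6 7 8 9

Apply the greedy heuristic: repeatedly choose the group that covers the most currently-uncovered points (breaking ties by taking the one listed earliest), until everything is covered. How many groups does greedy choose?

Greedy: pick G (covers 8 new) → pick C (covers 3 new) → pick A (covers 1 new). Total picks: 3.
(The true minimum cover uses only 2 groups, so greedy is not optimal here.)

3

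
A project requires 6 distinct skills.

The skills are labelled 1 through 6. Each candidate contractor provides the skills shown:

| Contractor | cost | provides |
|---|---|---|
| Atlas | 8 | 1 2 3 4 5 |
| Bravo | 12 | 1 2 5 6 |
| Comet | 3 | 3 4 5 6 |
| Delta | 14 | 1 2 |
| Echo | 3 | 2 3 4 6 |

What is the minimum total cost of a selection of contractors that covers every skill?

11

Atlas, Comet together cover every skill (Atlas ∪ Comet = {1, 2, 3, 4, 5, 6}); total cost 8 + 3 = 11.
The greedy pick Comet, Echo, Atlas costs 14; no covering selection beats 11.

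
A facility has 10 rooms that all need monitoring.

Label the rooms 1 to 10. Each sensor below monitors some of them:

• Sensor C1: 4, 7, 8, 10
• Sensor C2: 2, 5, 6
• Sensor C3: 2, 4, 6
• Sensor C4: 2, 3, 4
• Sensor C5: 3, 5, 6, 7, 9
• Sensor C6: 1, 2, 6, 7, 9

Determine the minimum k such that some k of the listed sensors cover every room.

Take {C1, C5, C6}. Their union is {1, 2, 3, 4, 5, 6, 7, 8, 9, 10}, which is all 10 rooms.
Only C6 contains 1, so C6 is forced; the remaining 5 rooms need at least 2 more sensors (each remaining sensor adds at most 3) — so at least 3 sensors are needed, and 3 is optimal.

3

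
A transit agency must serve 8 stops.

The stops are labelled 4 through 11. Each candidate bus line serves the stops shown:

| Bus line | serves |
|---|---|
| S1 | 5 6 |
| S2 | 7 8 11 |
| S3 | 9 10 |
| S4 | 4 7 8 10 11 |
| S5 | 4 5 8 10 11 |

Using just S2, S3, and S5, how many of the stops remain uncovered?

Union of S2, S3, S5 = {4, 5, 7, 8, 9, 10, 11}.
Not covered: 6 — 1 stop.

1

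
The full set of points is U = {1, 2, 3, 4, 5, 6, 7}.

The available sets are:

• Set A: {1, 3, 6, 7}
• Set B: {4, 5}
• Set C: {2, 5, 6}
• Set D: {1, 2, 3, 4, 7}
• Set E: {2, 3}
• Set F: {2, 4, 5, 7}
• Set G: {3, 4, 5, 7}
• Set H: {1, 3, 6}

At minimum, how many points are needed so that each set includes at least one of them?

T = {3, 5} meets every set (each contains at least one member of T), and |T| = 2.
The sets F, H are pairwise disjoint, so any hitting set needs a separate point for each — at least 2. Hence 2 is optimal.

2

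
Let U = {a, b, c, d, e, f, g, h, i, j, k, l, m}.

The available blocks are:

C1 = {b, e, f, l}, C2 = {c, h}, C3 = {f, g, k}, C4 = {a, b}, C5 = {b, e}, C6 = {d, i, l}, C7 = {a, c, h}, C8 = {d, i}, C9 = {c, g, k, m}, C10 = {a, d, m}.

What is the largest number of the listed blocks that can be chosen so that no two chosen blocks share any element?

C3, C5, C6, C7 are pairwise disjoint (C3={f,g,k}; C5={b,e}; C6={d,i,l}; C7={a,c,h}).
Every remaining block overlaps one of these, and no 5 of the listed blocks are pairwise disjoint, so 4 is the maximum.

4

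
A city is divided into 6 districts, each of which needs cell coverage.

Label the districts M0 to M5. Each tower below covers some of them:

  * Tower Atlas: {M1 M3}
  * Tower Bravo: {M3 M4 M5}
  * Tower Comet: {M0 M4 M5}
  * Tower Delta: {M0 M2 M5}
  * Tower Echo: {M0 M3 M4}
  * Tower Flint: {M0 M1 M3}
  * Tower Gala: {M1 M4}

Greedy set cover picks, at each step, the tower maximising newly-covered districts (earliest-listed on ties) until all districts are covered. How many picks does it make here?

Greedy: pick Bravo (covers 3 new) → pick Delta (covers 2 new) → pick Atlas (covers 1 new). Total picks: 3.

3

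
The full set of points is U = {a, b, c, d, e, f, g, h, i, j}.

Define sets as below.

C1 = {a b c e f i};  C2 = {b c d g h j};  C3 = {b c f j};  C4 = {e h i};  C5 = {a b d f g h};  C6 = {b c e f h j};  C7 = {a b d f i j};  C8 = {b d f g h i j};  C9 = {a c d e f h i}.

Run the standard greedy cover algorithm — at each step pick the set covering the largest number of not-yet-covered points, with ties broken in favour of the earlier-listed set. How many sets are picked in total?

2

Greedy: pick C8 (covers 7 new) → pick C1 (covers 3 new). Total picks: 2.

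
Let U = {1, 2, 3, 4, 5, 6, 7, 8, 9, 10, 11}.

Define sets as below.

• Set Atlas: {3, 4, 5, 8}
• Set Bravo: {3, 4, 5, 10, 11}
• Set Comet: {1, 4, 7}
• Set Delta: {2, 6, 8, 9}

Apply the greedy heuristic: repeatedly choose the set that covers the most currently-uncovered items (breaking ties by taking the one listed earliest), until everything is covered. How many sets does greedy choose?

3

Greedy: pick Bravo (covers 5 new) → pick Delta (covers 4 new) → pick Comet (covers 2 new). Total picks: 3.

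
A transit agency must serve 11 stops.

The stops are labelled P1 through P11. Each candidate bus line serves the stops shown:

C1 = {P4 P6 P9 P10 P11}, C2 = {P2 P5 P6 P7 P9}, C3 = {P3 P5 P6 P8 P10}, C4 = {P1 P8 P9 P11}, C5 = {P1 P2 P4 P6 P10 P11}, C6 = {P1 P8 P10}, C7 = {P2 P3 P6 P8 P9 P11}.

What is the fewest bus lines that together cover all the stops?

Take {C2, C3, C5}. Their union is {P1, P2, P3, P4, P5, P6, P7, P8, P9, P10, P11}, which is all 11 stops.
Only C2 contains P7, so C2 is forced; the remaining 6 stops need at least 2 more bus lines (each remaining bus line adds at most 4) — so at least 3 bus lines are needed, and 3 is optimal.

3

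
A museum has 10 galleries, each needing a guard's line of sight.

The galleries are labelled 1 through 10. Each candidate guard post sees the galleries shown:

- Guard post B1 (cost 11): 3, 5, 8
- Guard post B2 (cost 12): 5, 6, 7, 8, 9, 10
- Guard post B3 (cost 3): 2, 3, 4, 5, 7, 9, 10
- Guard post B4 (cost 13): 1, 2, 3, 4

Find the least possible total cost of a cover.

B2, B4 together cover every gallery (B2 ∪ B4 = {1, 2, 3, 4, 5, 6, 7, 8, 9, 10}); total cost 12 + 13 = 25.
The greedy pick B3, B2, B4 costs 28; no covering selection beats 25.

25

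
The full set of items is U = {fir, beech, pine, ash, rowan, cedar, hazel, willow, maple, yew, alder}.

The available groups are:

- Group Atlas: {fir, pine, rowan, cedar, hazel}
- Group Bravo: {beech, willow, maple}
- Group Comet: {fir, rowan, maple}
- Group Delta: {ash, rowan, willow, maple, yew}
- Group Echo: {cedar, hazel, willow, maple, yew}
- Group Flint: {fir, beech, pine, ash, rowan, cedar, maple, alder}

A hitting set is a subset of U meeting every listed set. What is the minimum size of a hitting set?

Take H = {rowan, willow}. Each listed group contains at least one of these, so H is a hitting set of size 2.
The groups Atlas, Bravo are pairwise disjoint, so any hitting set needs a separate item for each — at least 2. Hence 2 is optimal.

2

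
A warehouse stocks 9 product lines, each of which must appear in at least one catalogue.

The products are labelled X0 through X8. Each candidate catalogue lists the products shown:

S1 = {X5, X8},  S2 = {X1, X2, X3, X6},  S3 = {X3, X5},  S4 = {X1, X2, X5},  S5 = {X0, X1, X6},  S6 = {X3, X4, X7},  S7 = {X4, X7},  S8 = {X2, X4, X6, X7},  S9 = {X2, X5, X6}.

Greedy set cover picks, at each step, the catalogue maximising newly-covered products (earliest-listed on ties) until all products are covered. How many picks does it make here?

Greedy: pick S2 (covers 4 new) → pick S1 (covers 2 new) → pick S6 (covers 2 new) → pick S5 (covers 1 new). Total picks: 4.

4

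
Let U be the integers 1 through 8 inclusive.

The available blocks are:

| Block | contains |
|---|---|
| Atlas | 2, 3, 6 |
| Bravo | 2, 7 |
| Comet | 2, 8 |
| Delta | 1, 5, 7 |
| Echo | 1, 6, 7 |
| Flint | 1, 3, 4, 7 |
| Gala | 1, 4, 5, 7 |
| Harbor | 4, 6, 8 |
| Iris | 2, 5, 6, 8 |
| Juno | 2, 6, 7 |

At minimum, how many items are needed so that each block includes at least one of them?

H = {6, 7, 8} meets every block (each contains at least one member of H), and |H| = 3.
No choice of 2 items meets every block, so 3 is the minimum.

3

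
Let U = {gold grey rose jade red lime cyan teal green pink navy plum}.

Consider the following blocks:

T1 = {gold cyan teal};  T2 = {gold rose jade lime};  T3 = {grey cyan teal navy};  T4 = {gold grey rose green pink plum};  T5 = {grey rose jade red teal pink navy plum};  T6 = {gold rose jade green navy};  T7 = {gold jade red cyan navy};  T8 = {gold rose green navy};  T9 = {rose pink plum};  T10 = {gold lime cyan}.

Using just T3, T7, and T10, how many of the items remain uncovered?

Union of T3, T7, T10 = {gold, grey, jade, red, lime, cyan, teal, navy}.
Not covered: rose, green, pink, plum — 4 items.

4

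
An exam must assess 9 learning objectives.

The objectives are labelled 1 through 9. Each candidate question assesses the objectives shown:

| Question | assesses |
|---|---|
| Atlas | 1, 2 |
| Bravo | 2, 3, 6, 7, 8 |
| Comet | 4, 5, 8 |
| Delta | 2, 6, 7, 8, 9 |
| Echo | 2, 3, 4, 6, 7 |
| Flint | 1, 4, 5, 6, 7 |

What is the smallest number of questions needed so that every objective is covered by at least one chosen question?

Delta and Echo and Flint together: Delta ∪ Echo ∪ Flint = {1, 2, 3, 4, 5, 6, 7, 8, 9} — every objective is covered.
Only Delta contains 9, so Delta is forced; the remaining 4 objectives need at least 2 more questions (each remaining question adds at most 3) — so at least 3 questions are needed, and 3 is optimal.

3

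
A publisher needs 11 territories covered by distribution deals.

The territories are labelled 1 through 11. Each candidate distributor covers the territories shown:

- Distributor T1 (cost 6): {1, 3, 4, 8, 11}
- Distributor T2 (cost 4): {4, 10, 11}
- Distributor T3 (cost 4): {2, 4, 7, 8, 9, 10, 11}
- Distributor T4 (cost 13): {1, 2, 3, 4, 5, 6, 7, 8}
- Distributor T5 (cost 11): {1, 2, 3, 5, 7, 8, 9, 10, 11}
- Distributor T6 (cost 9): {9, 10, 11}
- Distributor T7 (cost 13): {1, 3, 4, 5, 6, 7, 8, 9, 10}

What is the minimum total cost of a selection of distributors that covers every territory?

17

T3, T7 together cover every territory (T3 ∪ T7 = {1, 2, 3, 4, 5, 6, 7, 8, 9, 10, 11}); total cost 4 + 13 = 17.
The greedy pick T3, T1, T4 costs 23; no covering selection beats 17.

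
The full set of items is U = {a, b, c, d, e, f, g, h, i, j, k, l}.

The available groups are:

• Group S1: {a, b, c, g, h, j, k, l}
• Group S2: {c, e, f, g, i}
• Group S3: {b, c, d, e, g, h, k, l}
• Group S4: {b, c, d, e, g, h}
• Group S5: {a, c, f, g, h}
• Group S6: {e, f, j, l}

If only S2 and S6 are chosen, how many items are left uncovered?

Union of S2, S6 = {c, e, f, g, i, j, l}.
Not covered: a, b, d, h, k — 5 items.

5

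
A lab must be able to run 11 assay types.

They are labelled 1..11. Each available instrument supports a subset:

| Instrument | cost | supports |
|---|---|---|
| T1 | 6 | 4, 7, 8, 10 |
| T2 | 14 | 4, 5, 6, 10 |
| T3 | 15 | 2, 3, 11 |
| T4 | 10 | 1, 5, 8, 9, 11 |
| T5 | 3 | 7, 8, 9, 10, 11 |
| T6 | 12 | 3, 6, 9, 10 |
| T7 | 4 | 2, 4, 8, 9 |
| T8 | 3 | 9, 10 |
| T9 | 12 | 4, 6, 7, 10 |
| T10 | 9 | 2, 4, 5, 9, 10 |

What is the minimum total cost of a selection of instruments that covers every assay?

29

T4, T5, T6, T7 together cover every assay (T4 ∪ T5 ∪ T6 ∪ T7 = {1, 2, 3, 4, 5, 6, 7, 8, 9, 10, 11}); total cost 10 + 3 + 12 + 4 = 29.
No covering selection has total cost below 29.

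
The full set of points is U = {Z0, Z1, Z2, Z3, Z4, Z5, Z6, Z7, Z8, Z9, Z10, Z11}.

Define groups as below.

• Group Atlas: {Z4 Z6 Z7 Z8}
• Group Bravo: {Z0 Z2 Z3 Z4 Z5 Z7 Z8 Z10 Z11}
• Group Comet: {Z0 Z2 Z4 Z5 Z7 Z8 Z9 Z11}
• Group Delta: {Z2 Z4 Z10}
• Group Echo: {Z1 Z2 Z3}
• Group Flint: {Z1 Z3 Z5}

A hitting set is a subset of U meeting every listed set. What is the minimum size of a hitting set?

2

The 2 points {Z3, Z4} hit every group.
The groups Delta, Flint are pairwise disjoint, so any hitting set needs a separate point for each — at least 2. Hence 2 is optimal.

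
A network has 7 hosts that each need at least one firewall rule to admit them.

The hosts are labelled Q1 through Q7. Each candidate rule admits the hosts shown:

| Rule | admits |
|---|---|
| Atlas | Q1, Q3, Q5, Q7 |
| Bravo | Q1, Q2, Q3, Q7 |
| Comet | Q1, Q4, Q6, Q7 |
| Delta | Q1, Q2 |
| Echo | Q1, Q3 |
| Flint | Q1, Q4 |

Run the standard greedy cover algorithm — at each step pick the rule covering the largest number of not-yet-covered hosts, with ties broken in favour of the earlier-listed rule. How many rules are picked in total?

3

Greedy: pick Atlas (covers 4 new) → pick Comet (covers 2 new) → pick Bravo (covers 1 new). Total picks: 3.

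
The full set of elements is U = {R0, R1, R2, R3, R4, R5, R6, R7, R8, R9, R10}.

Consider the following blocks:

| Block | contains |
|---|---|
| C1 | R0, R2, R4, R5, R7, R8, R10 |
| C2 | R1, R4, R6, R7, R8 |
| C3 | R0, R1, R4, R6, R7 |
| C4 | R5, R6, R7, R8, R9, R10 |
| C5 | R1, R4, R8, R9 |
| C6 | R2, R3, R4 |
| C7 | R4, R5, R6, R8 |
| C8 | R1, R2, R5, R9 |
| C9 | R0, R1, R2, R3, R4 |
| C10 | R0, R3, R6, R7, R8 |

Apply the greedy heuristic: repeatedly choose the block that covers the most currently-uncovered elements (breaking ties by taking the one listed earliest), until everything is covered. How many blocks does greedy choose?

4

Greedy: pick C1 (covers 7 new) → pick C2 (covers 2 new) → pick C4 (covers 1 new) → pick C6 (covers 1 new). Total picks: 4.
(The true minimum cover uses only 2 blocks, so greedy is not optimal here.)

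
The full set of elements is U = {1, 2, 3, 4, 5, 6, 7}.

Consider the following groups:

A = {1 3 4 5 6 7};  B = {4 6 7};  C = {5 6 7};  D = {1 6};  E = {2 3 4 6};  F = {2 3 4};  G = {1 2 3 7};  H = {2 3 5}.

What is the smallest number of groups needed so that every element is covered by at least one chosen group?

2

Take {A, G}. Their union is {1, 2, 3, 4, 5, 6, 7}, which is all 7 elements.
No single group has all 7 elements (the largest, A, has 6), so 2 is optimal.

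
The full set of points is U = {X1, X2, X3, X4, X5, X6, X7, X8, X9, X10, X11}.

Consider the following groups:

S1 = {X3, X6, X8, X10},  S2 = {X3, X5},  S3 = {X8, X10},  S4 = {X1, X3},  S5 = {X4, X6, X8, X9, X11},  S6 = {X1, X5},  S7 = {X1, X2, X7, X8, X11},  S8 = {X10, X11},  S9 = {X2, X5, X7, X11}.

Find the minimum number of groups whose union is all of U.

S1 and S4 and S5 and S9 together: S1 ∪ S4 ∪ S5 ∪ S9 = {X1, X2, X3, X4, X5, X6, X7, X8, X9, X10, X11} — every point is covered.
No 3 of the 9 groups cover everything (all 84 combinations miss at least one point), so 4 is optimal.

4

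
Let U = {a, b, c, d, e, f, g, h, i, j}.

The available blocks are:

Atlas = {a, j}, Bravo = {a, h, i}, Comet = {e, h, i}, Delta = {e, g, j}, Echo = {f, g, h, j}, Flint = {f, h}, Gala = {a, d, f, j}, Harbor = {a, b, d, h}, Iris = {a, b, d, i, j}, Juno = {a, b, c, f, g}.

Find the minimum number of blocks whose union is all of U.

3

Take {Comet, Iris, Juno}. Their union is {a, b, c, d, e, f, g, h, i, j}, which is all 10 points.
Only Juno contains c, so Juno is forced; the remaining 5 points need at least 2 more blocks (each remaining block adds at most 3) — so at least 3 blocks are needed, and 3 is optimal.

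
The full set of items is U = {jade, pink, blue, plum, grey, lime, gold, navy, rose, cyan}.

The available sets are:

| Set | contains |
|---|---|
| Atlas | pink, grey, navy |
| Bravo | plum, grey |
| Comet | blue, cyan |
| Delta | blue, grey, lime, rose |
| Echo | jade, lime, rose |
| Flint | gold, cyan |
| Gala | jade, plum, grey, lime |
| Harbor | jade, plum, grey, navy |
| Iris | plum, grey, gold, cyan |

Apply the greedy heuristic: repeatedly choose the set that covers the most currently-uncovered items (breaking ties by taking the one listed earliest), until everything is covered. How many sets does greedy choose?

Greedy: pick Delta (covers 4 new) → pick Harbor (covers 3 new) → pick Flint (covers 2 new) → pick Atlas (covers 1 new). Total picks: 4.

4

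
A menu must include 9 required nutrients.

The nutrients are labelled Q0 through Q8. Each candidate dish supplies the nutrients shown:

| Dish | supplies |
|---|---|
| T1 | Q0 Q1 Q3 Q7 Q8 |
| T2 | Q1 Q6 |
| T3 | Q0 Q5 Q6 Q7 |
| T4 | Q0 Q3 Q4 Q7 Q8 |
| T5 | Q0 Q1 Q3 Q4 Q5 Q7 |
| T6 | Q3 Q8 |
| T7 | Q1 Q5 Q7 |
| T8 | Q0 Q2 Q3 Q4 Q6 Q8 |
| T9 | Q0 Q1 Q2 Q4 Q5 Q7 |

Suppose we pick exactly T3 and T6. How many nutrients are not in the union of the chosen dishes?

3

Union of T3, T6 = {Q0, Q3, Q5, Q6, Q7, Q8}.
Not covered: Q1, Q2, Q4 — 3 nutrients.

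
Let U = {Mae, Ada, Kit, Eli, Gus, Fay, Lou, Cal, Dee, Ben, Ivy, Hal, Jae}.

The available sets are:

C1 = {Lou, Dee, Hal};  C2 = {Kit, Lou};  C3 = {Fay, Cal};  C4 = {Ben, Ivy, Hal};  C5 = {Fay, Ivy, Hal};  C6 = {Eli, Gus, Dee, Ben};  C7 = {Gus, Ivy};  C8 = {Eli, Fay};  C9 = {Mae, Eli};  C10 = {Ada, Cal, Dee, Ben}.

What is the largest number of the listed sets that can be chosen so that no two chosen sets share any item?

4

C1, C3, C7, C9 are pairwise disjoint (C1={Lou,Dee,Hal}; C3={Fay,Cal}; C7={Gus,Ivy}; C9={Mae,Eli}).
Every remaining set overlaps one of these, and no 5 of the listed sets are pairwise disjoint, so 4 is the maximum.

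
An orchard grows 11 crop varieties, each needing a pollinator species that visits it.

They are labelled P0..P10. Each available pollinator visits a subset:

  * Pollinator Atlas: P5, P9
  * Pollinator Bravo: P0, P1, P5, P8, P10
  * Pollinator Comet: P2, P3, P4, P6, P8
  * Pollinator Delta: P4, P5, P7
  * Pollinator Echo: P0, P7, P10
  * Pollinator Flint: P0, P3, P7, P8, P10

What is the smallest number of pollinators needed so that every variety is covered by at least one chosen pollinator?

4

Atlas and Bravo and Comet and Delta together: Atlas ∪ Bravo ∪ Comet ∪ Delta = {P0, P1, P2, P3, P4, P5, P6, P7, P8, P9, P10} — every variety is covered.
No 3 of the 6 pollinators cover everything (all 20 combinations miss at least one variety), so 4 is optimal.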